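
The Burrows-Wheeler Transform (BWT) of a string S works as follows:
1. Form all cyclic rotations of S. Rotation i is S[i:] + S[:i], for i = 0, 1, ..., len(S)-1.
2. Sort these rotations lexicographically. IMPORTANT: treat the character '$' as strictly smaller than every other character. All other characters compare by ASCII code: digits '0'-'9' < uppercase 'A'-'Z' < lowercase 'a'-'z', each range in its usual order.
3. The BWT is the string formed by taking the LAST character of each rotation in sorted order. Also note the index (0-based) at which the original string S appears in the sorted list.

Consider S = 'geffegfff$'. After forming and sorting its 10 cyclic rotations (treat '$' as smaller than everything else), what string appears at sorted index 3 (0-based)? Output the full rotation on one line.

Answer: f$geffegff

Derivation:
All 10 rotations (rotation i = S[i:]+S[:i]):
  rot[0] = geffegfff$
  rot[1] = effegfff$g
  rot[2] = ffegfff$ge
  rot[3] = fegfff$gef
  rot[4] = egfff$geff
  rot[5] = gfff$geffe
  rot[6] = fff$geffeg
  rot[7] = ff$geffegf
  rot[8] = f$geffegff
  rot[9] = $geffegfff
Sorted (with $ < everything):
  sorted[0] = $geffegfff
  sorted[1] = effegfff$g
  sorted[2] = egfff$geff
  sorted[3] = f$geffegff
  sorted[4] = fegfff$gef
  sorted[5] = ff$geffegf
  sorted[6] = ffegfff$ge
  sorted[7] = fff$geffeg
  sorted[8] = geffegfff$
  sorted[9] = gfff$geffe
sorted[3] = f$geffegff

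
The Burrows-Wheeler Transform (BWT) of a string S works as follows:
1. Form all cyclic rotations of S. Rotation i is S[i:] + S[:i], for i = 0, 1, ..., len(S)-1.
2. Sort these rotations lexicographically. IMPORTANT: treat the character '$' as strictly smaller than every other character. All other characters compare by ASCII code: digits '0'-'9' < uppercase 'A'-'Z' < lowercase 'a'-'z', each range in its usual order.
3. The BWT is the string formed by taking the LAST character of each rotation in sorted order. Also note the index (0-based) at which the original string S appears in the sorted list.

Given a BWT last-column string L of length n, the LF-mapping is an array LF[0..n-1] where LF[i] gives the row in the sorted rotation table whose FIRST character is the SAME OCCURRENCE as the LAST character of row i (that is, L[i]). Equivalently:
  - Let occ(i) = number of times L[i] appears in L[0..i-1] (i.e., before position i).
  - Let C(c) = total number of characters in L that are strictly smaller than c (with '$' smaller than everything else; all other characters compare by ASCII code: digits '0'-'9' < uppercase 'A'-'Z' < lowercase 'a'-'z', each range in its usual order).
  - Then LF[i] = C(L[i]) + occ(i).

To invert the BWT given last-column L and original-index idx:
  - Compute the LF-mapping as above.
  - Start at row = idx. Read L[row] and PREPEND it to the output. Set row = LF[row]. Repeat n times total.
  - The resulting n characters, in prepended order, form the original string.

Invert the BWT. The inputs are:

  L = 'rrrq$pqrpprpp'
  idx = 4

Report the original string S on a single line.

LF mapping: 8 9 10 6 0 1 7 11 2 3 12 4 5
Walk LF starting at row 4, prepending L[row]:
  step 1: row=4, L[4]='$', prepend. Next row=LF[4]=0
  step 2: row=0, L[0]='r', prepend. Next row=LF[0]=8
  step 3: row=8, L[8]='p', prepend. Next row=LF[8]=2
  step 4: row=2, L[2]='r', prepend. Next row=LF[2]=10
  step 5: row=10, L[10]='r', prepend. Next row=LF[10]=12
  step 6: row=12, L[12]='p', prepend. Next row=LF[12]=5
  step 7: row=5, L[5]='p', prepend. Next row=LF[5]=1
  step 8: row=1, L[1]='r', prepend. Next row=LF[1]=9
  step 9: row=9, L[9]='p', prepend. Next row=LF[9]=3
  step 10: row=3, L[3]='q', prepend. Next row=LF[3]=6
  step 11: row=6, L[6]='q', prepend. Next row=LF[6]=7
  step 12: row=7, L[7]='r', prepend. Next row=LF[7]=11
  step 13: row=11, L[11]='p', prepend. Next row=LF[11]=4
Reversed output: prqqprpprrpr$

Answer: prqqprpprrpr$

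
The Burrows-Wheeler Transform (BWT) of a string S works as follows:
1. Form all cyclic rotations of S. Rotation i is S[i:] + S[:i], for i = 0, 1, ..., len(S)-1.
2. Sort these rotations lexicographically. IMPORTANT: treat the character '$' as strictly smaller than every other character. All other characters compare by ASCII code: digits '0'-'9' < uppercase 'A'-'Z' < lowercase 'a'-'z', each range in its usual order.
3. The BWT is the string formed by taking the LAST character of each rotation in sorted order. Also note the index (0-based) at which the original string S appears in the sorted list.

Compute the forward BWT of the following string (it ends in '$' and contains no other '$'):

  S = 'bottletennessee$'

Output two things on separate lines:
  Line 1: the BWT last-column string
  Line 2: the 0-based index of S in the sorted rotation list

All 16 rotations (rotation i = S[i:]+S[:i]):
  rot[0] = bottletennessee$
  rot[1] = ottletennessee$b
  rot[2] = ttletennessee$bo
  rot[3] = tletennessee$bot
  rot[4] = letennessee$bott
  rot[5] = etennessee$bottl
  rot[6] = tennessee$bottle
  rot[7] = ennessee$bottlet
  rot[8] = nnessee$bottlete
  rot[9] = nessee$bottleten
  rot[10] = essee$bottletenn
  rot[11] = ssee$bottletenne
  rot[12] = see$bottletennes
  rot[13] = ee$bottletenness
  rot[14] = e$bottletennesse
  rot[15] = $bottletennessee
Sorted (with $ < everything):
  sorted[0] = $bottletennessee  (last char: 'e')
  sorted[1] = bottletennessee$  (last char: '$')
  sorted[2] = e$bottletennesse  (last char: 'e')
  sorted[3] = ee$bottletenness  (last char: 's')
  sorted[4] = ennessee$bottlet  (last char: 't')
  sorted[5] = essee$bottletenn  (last char: 'n')
  sorted[6] = etennessee$bottl  (last char: 'l')
  sorted[7] = letennessee$bott  (last char: 't')
  sorted[8] = nessee$bottleten  (last char: 'n')
  sorted[9] = nnessee$bottlete  (last char: 'e')
  sorted[10] = ottletennessee$b  (last char: 'b')
  sorted[11] = see$bottletennes  (last char: 's')
  sorted[12] = ssee$bottletenne  (last char: 'e')
  sorted[13] = tennessee$bottle  (last char: 'e')
  sorted[14] = tletennessee$bot  (last char: 't')
  sorted[15] = ttletennessee$bo  (last char: 'o')
Last column: e$estnltnebseeto
Original string S is at sorted index 1

Answer: e$estnltnebseeto
1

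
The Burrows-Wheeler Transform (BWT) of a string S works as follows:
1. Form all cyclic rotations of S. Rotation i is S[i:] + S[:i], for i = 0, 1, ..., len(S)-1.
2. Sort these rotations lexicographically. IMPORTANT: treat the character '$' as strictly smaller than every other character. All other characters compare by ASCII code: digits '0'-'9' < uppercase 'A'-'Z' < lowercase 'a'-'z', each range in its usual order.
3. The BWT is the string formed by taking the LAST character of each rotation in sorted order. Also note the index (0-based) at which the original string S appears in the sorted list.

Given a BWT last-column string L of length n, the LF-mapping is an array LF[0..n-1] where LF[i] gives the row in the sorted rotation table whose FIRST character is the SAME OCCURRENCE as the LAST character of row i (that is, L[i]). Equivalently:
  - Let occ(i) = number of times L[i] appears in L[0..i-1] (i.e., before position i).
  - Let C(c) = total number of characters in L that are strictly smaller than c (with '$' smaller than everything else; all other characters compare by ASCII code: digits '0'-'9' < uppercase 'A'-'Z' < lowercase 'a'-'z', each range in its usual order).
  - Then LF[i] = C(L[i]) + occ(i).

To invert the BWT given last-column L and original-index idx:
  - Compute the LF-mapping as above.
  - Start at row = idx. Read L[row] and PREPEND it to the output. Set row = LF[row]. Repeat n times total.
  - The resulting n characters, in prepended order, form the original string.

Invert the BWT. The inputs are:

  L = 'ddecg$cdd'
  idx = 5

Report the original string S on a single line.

LF mapping: 3 4 7 1 8 0 2 5 6
Walk LF starting at row 5, prepending L[row]:
  step 1: row=5, L[5]='$', prepend. Next row=LF[5]=0
  step 2: row=0, L[0]='d', prepend. Next row=LF[0]=3
  step 3: row=3, L[3]='c', prepend. Next row=LF[3]=1
  step 4: row=1, L[1]='d', prepend. Next row=LF[1]=4
  step 5: row=4, L[4]='g', prepend. Next row=LF[4]=8
  step 6: row=8, L[8]='d', prepend. Next row=LF[8]=6
  step 7: row=6, L[6]='c', prepend. Next row=LF[6]=2
  step 8: row=2, L[2]='e', prepend. Next row=LF[2]=7
  step 9: row=7, L[7]='d', prepend. Next row=LF[7]=5
Reversed output: decdgdcd$

Answer: decdgdcd$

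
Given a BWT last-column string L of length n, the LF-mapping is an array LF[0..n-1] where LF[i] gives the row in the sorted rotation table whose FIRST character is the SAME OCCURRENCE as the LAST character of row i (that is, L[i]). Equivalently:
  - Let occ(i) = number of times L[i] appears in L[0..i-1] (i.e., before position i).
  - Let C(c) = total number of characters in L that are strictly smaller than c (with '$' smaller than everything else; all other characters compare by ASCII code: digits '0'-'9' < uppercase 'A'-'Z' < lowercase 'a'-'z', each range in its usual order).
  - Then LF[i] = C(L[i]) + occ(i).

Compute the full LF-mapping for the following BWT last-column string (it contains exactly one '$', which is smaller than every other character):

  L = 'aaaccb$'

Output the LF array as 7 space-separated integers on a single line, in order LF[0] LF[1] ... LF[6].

Answer: 1 2 3 5 6 4 0

Derivation:
Char counts: '$':1, 'a':3, 'b':1, 'c':2
C (first-col start): C('$')=0, C('a')=1, C('b')=4, C('c')=5
L[0]='a': occ=0, LF[0]=C('a')+0=1+0=1
L[1]='a': occ=1, LF[1]=C('a')+1=1+1=2
L[2]='a': occ=2, LF[2]=C('a')+2=1+2=3
L[3]='c': occ=0, LF[3]=C('c')+0=5+0=5
L[4]='c': occ=1, LF[4]=C('c')+1=5+1=6
L[5]='b': occ=0, LF[5]=C('b')+0=4+0=4
L[6]='$': occ=0, LF[6]=C('$')+0=0+0=0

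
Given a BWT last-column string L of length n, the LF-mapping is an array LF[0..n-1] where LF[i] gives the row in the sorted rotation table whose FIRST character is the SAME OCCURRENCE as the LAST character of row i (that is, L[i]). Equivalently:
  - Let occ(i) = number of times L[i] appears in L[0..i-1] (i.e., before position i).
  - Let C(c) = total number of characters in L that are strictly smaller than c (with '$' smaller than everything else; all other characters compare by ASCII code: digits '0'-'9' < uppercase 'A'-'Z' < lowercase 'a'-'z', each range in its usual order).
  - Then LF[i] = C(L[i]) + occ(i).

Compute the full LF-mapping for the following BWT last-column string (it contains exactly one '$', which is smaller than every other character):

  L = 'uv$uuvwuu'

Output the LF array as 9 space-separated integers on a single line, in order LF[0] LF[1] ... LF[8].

Char counts: '$':1, 'u':5, 'v':2, 'w':1
C (first-col start): C('$')=0, C('u')=1, C('v')=6, C('w')=8
L[0]='u': occ=0, LF[0]=C('u')+0=1+0=1
L[1]='v': occ=0, LF[1]=C('v')+0=6+0=6
L[2]='$': occ=0, LF[2]=C('$')+0=0+0=0
L[3]='u': occ=1, LF[3]=C('u')+1=1+1=2
L[4]='u': occ=2, LF[4]=C('u')+2=1+2=3
L[5]='v': occ=1, LF[5]=C('v')+1=6+1=7
L[6]='w': occ=0, LF[6]=C('w')+0=8+0=8
L[7]='u': occ=3, LF[7]=C('u')+3=1+3=4
L[8]='u': occ=4, LF[8]=C('u')+4=1+4=5

Answer: 1 6 0 2 3 7 8 4 5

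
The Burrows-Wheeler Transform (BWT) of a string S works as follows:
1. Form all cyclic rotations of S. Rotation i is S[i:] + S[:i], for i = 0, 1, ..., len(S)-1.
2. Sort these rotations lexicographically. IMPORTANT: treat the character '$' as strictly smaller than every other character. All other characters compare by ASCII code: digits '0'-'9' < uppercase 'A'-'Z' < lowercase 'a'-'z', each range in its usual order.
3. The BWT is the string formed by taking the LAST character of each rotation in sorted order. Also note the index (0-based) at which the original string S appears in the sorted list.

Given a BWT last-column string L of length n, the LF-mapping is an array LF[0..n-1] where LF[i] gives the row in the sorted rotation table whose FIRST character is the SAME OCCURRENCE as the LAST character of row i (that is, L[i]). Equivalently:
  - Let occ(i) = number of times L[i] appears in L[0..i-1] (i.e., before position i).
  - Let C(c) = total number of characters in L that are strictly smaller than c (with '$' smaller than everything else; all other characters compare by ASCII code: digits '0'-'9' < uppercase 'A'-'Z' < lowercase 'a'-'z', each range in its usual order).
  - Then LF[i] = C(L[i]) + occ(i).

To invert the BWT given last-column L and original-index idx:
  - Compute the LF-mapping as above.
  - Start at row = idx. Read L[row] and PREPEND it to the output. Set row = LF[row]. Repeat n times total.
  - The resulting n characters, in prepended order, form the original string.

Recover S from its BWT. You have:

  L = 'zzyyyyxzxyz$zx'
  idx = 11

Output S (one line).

LF mapping: 9 10 4 5 6 7 1 11 2 8 12 0 13 3
Walk LF starting at row 11, prepending L[row]:
  step 1: row=11, L[11]='$', prepend. Next row=LF[11]=0
  step 2: row=0, L[0]='z', prepend. Next row=LF[0]=9
  step 3: row=9, L[9]='y', prepend. Next row=LF[9]=8
  step 4: row=8, L[8]='x', prepend. Next row=LF[8]=2
  step 5: row=2, L[2]='y', prepend. Next row=LF[2]=4
  step 6: row=4, L[4]='y', prepend. Next row=LF[4]=6
  step 7: row=6, L[6]='x', prepend. Next row=LF[6]=1
  step 8: row=1, L[1]='z', prepend. Next row=LF[1]=10
  step 9: row=10, L[10]='z', prepend. Next row=LF[10]=12
  step 10: row=12, L[12]='z', prepend. Next row=LF[12]=13
  step 11: row=13, L[13]='x', prepend. Next row=LF[13]=3
  step 12: row=3, L[3]='y', prepend. Next row=LF[3]=5
  step 13: row=5, L[5]='y', prepend. Next row=LF[5]=7
  step 14: row=7, L[7]='z', prepend. Next row=LF[7]=11
Reversed output: zyyxzzzxyyxyz$

Answer: zyyxzzzxyyxyz$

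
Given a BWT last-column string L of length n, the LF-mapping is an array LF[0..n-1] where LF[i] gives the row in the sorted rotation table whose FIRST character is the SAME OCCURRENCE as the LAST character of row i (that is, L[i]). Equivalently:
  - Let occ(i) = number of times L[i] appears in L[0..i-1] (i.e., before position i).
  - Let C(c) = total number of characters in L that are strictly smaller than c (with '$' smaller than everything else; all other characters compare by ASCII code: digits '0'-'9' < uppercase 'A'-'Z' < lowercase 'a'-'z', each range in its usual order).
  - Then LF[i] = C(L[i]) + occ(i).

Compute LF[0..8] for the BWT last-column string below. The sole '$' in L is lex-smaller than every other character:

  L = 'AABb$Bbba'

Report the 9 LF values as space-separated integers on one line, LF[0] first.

Char counts: '$':1, 'A':2, 'B':2, 'a':1, 'b':3
C (first-col start): C('$')=0, C('A')=1, C('B')=3, C('a')=5, C('b')=6
L[0]='A': occ=0, LF[0]=C('A')+0=1+0=1
L[1]='A': occ=1, LF[1]=C('A')+1=1+1=2
L[2]='B': occ=0, LF[2]=C('B')+0=3+0=3
L[3]='b': occ=0, LF[3]=C('b')+0=6+0=6
L[4]='$': occ=0, LF[4]=C('$')+0=0+0=0
L[5]='B': occ=1, LF[5]=C('B')+1=3+1=4
L[6]='b': occ=1, LF[6]=C('b')+1=6+1=7
L[7]='b': occ=2, LF[7]=C('b')+2=6+2=8
L[8]='a': occ=0, LF[8]=C('a')+0=5+0=5

Answer: 1 2 3 6 0 4 7 8 5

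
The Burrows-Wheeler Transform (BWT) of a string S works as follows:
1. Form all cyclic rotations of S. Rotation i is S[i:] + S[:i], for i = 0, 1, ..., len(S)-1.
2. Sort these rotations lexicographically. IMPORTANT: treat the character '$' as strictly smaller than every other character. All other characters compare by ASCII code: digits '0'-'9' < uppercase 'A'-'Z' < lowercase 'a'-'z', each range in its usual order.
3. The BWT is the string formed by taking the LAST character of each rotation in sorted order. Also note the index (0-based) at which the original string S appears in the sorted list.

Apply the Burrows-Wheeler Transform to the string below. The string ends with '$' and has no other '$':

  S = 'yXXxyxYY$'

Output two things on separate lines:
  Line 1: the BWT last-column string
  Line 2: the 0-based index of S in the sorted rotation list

All 9 rotations (rotation i = S[i:]+S[:i]):
  rot[0] = yXXxyxYY$
  rot[1] = XXxyxYY$y
  rot[2] = XxyxYY$yX
  rot[3] = xyxYY$yXX
  rot[4] = yxYY$yXXx
  rot[5] = xYY$yXXxy
  rot[6] = YY$yXXxyx
  rot[7] = Y$yXXxyxY
  rot[8] = $yXXxyxYY
Sorted (with $ < everything):
  sorted[0] = $yXXxyxYY  (last char: 'Y')
  sorted[1] = XXxyxYY$y  (last char: 'y')
  sorted[2] = XxyxYY$yX  (last char: 'X')
  sorted[3] = Y$yXXxyxY  (last char: 'Y')
  sorted[4] = YY$yXXxyx  (last char: 'x')
  sorted[5] = xYY$yXXxy  (last char: 'y')
  sorted[6] = xyxYY$yXX  (last char: 'X')
  sorted[7] = yXXxyxYY$  (last char: '$')
  sorted[8] = yxYY$yXXx  (last char: 'x')
Last column: YyXYxyX$x
Original string S is at sorted index 7

Answer: YyXYxyX$x
7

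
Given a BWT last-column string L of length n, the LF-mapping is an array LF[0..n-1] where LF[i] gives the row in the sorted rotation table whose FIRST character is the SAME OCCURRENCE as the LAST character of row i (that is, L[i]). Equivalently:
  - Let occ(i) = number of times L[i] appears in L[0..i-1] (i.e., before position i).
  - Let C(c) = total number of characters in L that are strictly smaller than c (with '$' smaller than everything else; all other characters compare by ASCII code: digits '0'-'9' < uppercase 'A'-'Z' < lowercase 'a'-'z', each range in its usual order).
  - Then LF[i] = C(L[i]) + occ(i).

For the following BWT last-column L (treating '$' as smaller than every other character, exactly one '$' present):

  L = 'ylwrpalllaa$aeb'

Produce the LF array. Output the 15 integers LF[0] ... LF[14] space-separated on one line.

Char counts: '$':1, 'a':4, 'b':1, 'e':1, 'l':4, 'p':1, 'r':1, 'w':1, 'y':1
C (first-col start): C('$')=0, C('a')=1, C('b')=5, C('e')=6, C('l')=7, C('p')=11, C('r')=12, C('w')=13, C('y')=14
L[0]='y': occ=0, LF[0]=C('y')+0=14+0=14
L[1]='l': occ=0, LF[1]=C('l')+0=7+0=7
L[2]='w': occ=0, LF[2]=C('w')+0=13+0=13
L[3]='r': occ=0, LF[3]=C('r')+0=12+0=12
L[4]='p': occ=0, LF[4]=C('p')+0=11+0=11
L[5]='a': occ=0, LF[5]=C('a')+0=1+0=1
L[6]='l': occ=1, LF[6]=C('l')+1=7+1=8
L[7]='l': occ=2, LF[7]=C('l')+2=7+2=9
L[8]='l': occ=3, LF[8]=C('l')+3=7+3=10
L[9]='a': occ=1, LF[9]=C('a')+1=1+1=2
L[10]='a': occ=2, LF[10]=C('a')+2=1+2=3
L[11]='$': occ=0, LF[11]=C('$')+0=0+0=0
L[12]='a': occ=3, LF[12]=C('a')+3=1+3=4
L[13]='e': occ=0, LF[13]=C('e')+0=6+0=6
L[14]='b': occ=0, LF[14]=C('b')+0=5+0=5

Answer: 14 7 13 12 11 1 8 9 10 2 3 0 4 6 5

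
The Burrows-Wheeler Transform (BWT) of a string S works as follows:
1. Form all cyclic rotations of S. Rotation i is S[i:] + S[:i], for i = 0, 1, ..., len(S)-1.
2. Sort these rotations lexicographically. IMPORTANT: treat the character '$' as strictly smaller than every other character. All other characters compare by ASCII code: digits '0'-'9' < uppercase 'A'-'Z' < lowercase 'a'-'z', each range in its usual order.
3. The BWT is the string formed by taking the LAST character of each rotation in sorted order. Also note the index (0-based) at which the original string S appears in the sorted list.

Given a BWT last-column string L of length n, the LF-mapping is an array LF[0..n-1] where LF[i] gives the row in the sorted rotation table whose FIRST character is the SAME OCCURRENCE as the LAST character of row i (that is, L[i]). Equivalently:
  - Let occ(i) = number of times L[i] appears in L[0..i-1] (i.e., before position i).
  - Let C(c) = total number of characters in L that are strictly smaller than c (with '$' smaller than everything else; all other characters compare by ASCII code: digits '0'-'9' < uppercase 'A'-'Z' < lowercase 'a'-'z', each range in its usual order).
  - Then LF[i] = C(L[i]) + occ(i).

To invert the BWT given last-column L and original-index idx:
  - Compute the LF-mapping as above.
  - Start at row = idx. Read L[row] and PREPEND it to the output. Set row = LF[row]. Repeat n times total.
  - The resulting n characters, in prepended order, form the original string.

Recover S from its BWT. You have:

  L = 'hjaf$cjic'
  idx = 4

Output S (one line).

Answer: fcjijach$

Derivation:
LF mapping: 5 7 1 4 0 2 8 6 3
Walk LF starting at row 4, prepending L[row]:
  step 1: row=4, L[4]='$', prepend. Next row=LF[4]=0
  step 2: row=0, L[0]='h', prepend. Next row=LF[0]=5
  step 3: row=5, L[5]='c', prepend. Next row=LF[5]=2
  step 4: row=2, L[2]='a', prepend. Next row=LF[2]=1
  step 5: row=1, L[1]='j', prepend. Next row=LF[1]=7
  step 6: row=7, L[7]='i', prepend. Next row=LF[7]=6
  step 7: row=6, L[6]='j', prepend. Next row=LF[6]=8
  step 8: row=8, L[8]='c', prepend. Next row=LF[8]=3
  step 9: row=3, L[3]='f', prepend. Next row=LF[3]=4
Reversed output: fcjijach$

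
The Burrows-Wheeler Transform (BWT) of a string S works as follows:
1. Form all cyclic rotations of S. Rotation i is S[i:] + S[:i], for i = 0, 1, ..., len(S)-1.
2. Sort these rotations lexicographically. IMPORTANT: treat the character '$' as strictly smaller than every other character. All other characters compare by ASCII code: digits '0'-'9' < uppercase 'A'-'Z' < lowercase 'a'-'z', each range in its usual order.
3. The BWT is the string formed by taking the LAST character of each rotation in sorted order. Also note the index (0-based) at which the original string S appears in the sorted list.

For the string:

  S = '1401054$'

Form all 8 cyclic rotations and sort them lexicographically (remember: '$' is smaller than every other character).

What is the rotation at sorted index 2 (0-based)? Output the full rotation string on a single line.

Answer: 054$1401

Derivation:
All 8 rotations (rotation i = S[i:]+S[:i]):
  rot[0] = 1401054$
  rot[1] = 401054$1
  rot[2] = 01054$14
  rot[3] = 1054$140
  rot[4] = 054$1401
  rot[5] = 54$14010
  rot[6] = 4$140105
  rot[7] = $1401054
Sorted (with $ < everything):
  sorted[0] = $1401054
  sorted[1] = 01054$14
  sorted[2] = 054$1401
  sorted[3] = 1054$140
  sorted[4] = 1401054$
  sorted[5] = 4$140105
  sorted[6] = 401054$1
  sorted[7] = 54$14010
sorted[2] = 054$1401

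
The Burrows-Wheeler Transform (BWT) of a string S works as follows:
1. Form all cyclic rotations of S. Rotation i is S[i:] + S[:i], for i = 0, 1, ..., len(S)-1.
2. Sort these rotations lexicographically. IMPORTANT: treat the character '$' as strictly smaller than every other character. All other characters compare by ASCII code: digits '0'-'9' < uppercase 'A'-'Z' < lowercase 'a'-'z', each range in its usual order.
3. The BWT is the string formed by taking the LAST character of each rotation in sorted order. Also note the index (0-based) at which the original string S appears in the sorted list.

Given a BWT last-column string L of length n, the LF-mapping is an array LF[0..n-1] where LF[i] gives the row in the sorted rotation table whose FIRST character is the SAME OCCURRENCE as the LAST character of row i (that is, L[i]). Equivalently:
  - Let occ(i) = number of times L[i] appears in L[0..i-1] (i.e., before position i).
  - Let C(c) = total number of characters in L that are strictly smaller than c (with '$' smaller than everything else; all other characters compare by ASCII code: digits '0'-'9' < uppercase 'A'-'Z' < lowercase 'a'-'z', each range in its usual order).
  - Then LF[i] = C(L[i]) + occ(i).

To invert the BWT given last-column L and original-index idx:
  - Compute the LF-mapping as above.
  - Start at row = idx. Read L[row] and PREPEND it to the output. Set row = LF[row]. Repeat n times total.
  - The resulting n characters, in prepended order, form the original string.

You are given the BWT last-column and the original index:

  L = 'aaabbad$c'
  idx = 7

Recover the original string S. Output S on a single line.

Answer: cdbabaaa$

Derivation:
LF mapping: 1 2 3 5 6 4 8 0 7
Walk LF starting at row 7, prepending L[row]:
  step 1: row=7, L[7]='$', prepend. Next row=LF[7]=0
  step 2: row=0, L[0]='a', prepend. Next row=LF[0]=1
  step 3: row=1, L[1]='a', prepend. Next row=LF[1]=2
  step 4: row=2, L[2]='a', prepend. Next row=LF[2]=3
  step 5: row=3, L[3]='b', prepend. Next row=LF[3]=5
  step 6: row=5, L[5]='a', prepend. Next row=LF[5]=4
  step 7: row=4, L[4]='b', prepend. Next row=LF[4]=6
  step 8: row=6, L[6]='d', prepend. Next row=LF[6]=8
  step 9: row=8, L[8]='c', prepend. Next row=LF[8]=7
Reversed output: cdbabaaa$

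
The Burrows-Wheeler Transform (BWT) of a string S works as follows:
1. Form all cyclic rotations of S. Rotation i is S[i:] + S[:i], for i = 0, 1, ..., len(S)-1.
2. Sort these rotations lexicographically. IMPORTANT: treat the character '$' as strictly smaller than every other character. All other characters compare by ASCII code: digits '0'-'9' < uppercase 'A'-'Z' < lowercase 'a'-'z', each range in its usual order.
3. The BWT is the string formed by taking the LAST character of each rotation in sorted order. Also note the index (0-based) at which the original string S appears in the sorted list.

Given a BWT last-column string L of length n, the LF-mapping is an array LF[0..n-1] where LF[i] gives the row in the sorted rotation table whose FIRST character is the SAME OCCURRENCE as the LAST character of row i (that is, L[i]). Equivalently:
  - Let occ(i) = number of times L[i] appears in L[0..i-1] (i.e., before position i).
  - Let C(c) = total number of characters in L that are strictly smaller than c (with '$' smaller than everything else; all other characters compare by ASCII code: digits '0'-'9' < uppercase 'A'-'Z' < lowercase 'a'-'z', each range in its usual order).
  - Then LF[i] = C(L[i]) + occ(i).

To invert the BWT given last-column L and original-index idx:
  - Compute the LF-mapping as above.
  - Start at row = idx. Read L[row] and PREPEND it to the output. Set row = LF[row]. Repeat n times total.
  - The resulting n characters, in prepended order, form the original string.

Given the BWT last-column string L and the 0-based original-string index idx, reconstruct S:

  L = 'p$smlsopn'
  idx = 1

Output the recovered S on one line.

LF mapping: 5 0 7 2 1 8 4 6 3
Walk LF starting at row 1, prepending L[row]:
  step 1: row=1, L[1]='$', prepend. Next row=LF[1]=0
  step 2: row=0, L[0]='p', prepend. Next row=LF[0]=5
  step 3: row=5, L[5]='s', prepend. Next row=LF[5]=8
  step 4: row=8, L[8]='n', prepend. Next row=LF[8]=3
  step 5: row=3, L[3]='m', prepend. Next row=LF[3]=2
  step 6: row=2, L[2]='s', prepend. Next row=LF[2]=7
  step 7: row=7, L[7]='p', prepend. Next row=LF[7]=6
  step 8: row=6, L[6]='o', prepend. Next row=LF[6]=4
  step 9: row=4, L[4]='l', prepend. Next row=LF[4]=1
Reversed output: lopsmnsp$

Answer: lopsmnsp$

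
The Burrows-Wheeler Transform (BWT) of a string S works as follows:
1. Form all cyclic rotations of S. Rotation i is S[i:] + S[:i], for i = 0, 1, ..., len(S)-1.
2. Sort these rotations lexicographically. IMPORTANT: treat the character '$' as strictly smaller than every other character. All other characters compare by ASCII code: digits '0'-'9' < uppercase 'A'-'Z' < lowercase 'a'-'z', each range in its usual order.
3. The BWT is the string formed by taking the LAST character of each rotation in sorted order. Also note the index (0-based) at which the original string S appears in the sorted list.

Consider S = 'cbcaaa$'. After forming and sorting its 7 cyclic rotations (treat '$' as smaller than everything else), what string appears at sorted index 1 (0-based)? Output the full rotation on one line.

Answer: a$cbcaa

Derivation:
All 7 rotations (rotation i = S[i:]+S[:i]):
  rot[0] = cbcaaa$
  rot[1] = bcaaa$c
  rot[2] = caaa$cb
  rot[3] = aaa$cbc
  rot[4] = aa$cbca
  rot[5] = a$cbcaa
  rot[6] = $cbcaaa
Sorted (with $ < everything):
  sorted[0] = $cbcaaa
  sorted[1] = a$cbcaa
  sorted[2] = aa$cbca
  sorted[3] = aaa$cbc
  sorted[4] = bcaaa$c
  sorted[5] = caaa$cb
  sorted[6] = cbcaaa$
sorted[1] = a$cbcaa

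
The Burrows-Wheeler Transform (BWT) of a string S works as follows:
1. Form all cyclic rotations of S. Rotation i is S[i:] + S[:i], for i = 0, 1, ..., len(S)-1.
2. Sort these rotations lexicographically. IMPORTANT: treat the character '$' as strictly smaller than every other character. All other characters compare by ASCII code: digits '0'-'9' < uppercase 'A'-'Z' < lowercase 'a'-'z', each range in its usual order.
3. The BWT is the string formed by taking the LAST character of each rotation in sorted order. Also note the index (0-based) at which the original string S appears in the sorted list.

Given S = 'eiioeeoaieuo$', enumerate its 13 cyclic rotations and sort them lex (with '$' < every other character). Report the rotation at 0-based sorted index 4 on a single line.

All 13 rotations (rotation i = S[i:]+S[:i]):
  rot[0] = eiioeeoaieuo$
  rot[1] = iioeeoaieuo$e
  rot[2] = ioeeoaieuo$ei
  rot[3] = oeeoaieuo$eii
  rot[4] = eeoaieuo$eiio
  rot[5] = eoaieuo$eiioe
  rot[6] = oaieuo$eiioee
  rot[7] = aieuo$eiioeeo
  rot[8] = ieuo$eiioeeoa
  rot[9] = euo$eiioeeoai
  rot[10] = uo$eiioeeoaie
  rot[11] = o$eiioeeoaieu
  rot[12] = $eiioeeoaieuo
Sorted (with $ < everything):
  sorted[0] = $eiioeeoaieuo
  sorted[1] = aieuo$eiioeeo
  sorted[2] = eeoaieuo$eiio
  sorted[3] = eiioeeoaieuo$
  sorted[4] = eoaieuo$eiioe
  sorted[5] = euo$eiioeeoai
  sorted[6] = ieuo$eiioeeoa
  sorted[7] = iioeeoaieuo$e
  sorted[8] = ioeeoaieuo$ei
  sorted[9] = o$eiioeeoaieu
  sorted[10] = oaieuo$eiioee
  sorted[11] = oeeoaieuo$eii
  sorted[12] = uo$eiioeeoaie
sorted[4] = eoaieuo$eiioe

Answer: eoaieuo$eiioe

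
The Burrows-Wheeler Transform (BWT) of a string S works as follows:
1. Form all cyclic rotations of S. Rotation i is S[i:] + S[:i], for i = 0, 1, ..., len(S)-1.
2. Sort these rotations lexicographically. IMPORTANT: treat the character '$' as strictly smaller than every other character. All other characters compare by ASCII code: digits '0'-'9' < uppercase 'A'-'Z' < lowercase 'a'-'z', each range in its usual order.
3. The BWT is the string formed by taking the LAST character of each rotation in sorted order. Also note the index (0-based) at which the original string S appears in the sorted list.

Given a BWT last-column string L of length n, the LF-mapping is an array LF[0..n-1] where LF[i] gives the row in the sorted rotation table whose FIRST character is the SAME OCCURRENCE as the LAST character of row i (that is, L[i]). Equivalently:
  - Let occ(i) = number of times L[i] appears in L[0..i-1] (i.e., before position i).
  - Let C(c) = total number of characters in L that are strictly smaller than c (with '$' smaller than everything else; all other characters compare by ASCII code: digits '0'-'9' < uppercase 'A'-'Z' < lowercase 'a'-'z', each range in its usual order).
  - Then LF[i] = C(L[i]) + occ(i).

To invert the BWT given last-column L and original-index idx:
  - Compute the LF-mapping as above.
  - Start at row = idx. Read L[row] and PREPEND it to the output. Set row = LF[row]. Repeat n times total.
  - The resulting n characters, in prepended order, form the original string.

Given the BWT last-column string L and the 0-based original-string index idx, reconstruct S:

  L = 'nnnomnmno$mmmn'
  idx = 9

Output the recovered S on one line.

LF mapping: 6 7 8 12 1 9 2 10 13 0 3 4 5 11
Walk LF starting at row 9, prepending L[row]:
  step 1: row=9, L[9]='$', prepend. Next row=LF[9]=0
  step 2: row=0, L[0]='n', prepend. Next row=LF[0]=6
  step 3: row=6, L[6]='m', prepend. Next row=LF[6]=2
  step 4: row=2, L[2]='n', prepend. Next row=LF[2]=8
  step 5: row=8, L[8]='o', prepend. Next row=LF[8]=13
  step 6: row=13, L[13]='n', prepend. Next row=LF[13]=11
  step 7: row=11, L[11]='m', prepend. Next row=LF[11]=4
  step 8: row=4, L[4]='m', prepend. Next row=LF[4]=1
  step 9: row=1, L[1]='n', prepend. Next row=LF[1]=7
  step 10: row=7, L[7]='n', prepend. Next row=LF[7]=10
  step 11: row=10, L[10]='m', prepend. Next row=LF[10]=3
  step 12: row=3, L[3]='o', prepend. Next row=LF[3]=12
  step 13: row=12, L[12]='m', prepend. Next row=LF[12]=5
  step 14: row=5, L[5]='n', prepend. Next row=LF[5]=9
Reversed output: nmomnnmmnonmn$

Answer: nmomnnmmnonmn$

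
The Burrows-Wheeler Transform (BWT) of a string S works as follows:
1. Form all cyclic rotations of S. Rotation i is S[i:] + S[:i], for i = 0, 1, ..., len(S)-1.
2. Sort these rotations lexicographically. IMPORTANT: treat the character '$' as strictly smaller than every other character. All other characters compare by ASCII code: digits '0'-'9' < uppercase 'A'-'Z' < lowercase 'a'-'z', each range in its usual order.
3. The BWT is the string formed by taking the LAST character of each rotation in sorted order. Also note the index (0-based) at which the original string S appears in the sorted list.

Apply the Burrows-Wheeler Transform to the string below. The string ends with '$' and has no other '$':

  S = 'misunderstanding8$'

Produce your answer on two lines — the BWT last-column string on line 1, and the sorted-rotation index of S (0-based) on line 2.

All 18 rotations (rotation i = S[i:]+S[:i]):
  rot[0] = misunderstanding8$
  rot[1] = isunderstanding8$m
  rot[2] = sunderstanding8$mi
  rot[3] = understanding8$mis
  rot[4] = nderstanding8$misu
  rot[5] = derstanding8$misun
  rot[6] = erstanding8$misund
  rot[7] = rstanding8$misunde
  rot[8] = standing8$misunder
  rot[9] = tanding8$misunders
  rot[10] = anding8$misunderst
  rot[11] = nding8$misundersta
  rot[12] = ding8$misunderstan
  rot[13] = ing8$misunderstand
  rot[14] = ng8$misunderstandi
  rot[15] = g8$misunderstandin
  rot[16] = 8$misunderstanding
  rot[17] = $misunderstanding8
Sorted (with $ < everything):
  sorted[0] = $misunderstanding8  (last char: '8')
  sorted[1] = 8$misunderstanding  (last char: 'g')
  sorted[2] = anding8$misunderst  (last char: 't')
  sorted[3] = derstanding8$misun  (last char: 'n')
  sorted[4] = ding8$misunderstan  (last char: 'n')
  sorted[5] = erstanding8$misund  (last char: 'd')
  sorted[6] = g8$misunderstandin  (last char: 'n')
  sorted[7] = ing8$misunderstand  (last char: 'd')
  sorted[8] = isunderstanding8$m  (last char: 'm')
  sorted[9] = misunderstanding8$  (last char: '$')
  sorted[10] = nderstanding8$misu  (last char: 'u')
  sorted[11] = nding8$misundersta  (last char: 'a')
  sorted[12] = ng8$misunderstandi  (last char: 'i')
  sorted[13] = rstanding8$misunde  (last char: 'e')
  sorted[14] = standing8$misunder  (last char: 'r')
  sorted[15] = sunderstanding8$mi  (last char: 'i')
  sorted[16] = tanding8$misunders  (last char: 's')
  sorted[17] = understanding8$mis  (last char: 's')
Last column: 8gtnndndm$uaieriss
Original string S is at sorted index 9

Answer: 8gtnndndm$uaieriss
9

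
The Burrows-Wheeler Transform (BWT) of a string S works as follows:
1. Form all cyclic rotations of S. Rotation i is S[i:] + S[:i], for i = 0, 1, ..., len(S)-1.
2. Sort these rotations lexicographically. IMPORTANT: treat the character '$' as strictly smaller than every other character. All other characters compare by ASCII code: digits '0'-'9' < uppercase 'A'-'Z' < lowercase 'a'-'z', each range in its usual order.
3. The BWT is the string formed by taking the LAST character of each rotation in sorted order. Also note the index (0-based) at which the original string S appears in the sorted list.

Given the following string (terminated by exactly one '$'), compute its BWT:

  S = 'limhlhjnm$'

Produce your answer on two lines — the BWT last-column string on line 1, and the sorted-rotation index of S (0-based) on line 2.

Answer: mlmlhh$nij
6

Derivation:
All 10 rotations (rotation i = S[i:]+S[:i]):
  rot[0] = limhlhjnm$
  rot[1] = imhlhjnm$l
  rot[2] = mhlhjnm$li
  rot[3] = hlhjnm$lim
  rot[4] = lhjnm$limh
  rot[5] = hjnm$limhl
  rot[6] = jnm$limhlh
  rot[7] = nm$limhlhj
  rot[8] = m$limhlhjn
  rot[9] = $limhlhjnm
Sorted (with $ < everything):
  sorted[0] = $limhlhjnm  (last char: 'm')
  sorted[1] = hjnm$limhl  (last char: 'l')
  sorted[2] = hlhjnm$lim  (last char: 'm')
  sorted[3] = imhlhjnm$l  (last char: 'l')
  sorted[4] = jnm$limhlh  (last char: 'h')
  sorted[5] = lhjnm$limh  (last char: 'h')
  sorted[6] = limhlhjnm$  (last char: '$')
  sorted[7] = m$limhlhjn  (last char: 'n')
  sorted[8] = mhlhjnm$li  (last char: 'i')
  sorted[9] = nm$limhlhj  (last char: 'j')
Last column: mlmlhh$nij
Original string S is at sorted index 6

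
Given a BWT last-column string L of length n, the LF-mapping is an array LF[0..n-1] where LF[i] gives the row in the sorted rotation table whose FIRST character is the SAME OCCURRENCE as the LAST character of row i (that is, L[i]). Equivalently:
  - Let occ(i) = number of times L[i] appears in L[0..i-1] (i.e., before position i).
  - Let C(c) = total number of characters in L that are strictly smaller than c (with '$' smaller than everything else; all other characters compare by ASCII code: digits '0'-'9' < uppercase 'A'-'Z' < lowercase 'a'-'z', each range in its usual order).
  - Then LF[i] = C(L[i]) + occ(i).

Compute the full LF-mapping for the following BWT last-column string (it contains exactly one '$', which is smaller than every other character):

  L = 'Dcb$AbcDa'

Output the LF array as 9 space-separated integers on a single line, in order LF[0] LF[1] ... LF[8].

Char counts: '$':1, 'A':1, 'D':2, 'a':1, 'b':2, 'c':2
C (first-col start): C('$')=0, C('A')=1, C('D')=2, C('a')=4, C('b')=5, C('c')=7
L[0]='D': occ=0, LF[0]=C('D')+0=2+0=2
L[1]='c': occ=0, LF[1]=C('c')+0=7+0=7
L[2]='b': occ=0, LF[2]=C('b')+0=5+0=5
L[3]='$': occ=0, LF[3]=C('$')+0=0+0=0
L[4]='A': occ=0, LF[4]=C('A')+0=1+0=1
L[5]='b': occ=1, LF[5]=C('b')+1=5+1=6
L[6]='c': occ=1, LF[6]=C('c')+1=7+1=8
L[7]='D': occ=1, LF[7]=C('D')+1=2+1=3
L[8]='a': occ=0, LF[8]=C('a')+0=4+0=4

Answer: 2 7 5 0 1 6 8 3 4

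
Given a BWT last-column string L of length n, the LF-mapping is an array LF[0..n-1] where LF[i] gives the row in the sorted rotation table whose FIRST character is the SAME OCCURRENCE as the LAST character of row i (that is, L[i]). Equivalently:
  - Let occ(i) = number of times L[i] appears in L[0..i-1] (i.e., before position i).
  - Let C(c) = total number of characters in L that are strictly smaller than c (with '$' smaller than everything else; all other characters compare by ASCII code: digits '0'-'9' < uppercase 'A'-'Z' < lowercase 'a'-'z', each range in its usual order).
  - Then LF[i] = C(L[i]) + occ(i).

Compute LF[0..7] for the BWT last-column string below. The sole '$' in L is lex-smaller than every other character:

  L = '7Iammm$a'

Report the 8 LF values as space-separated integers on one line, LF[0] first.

Char counts: '$':1, '7':1, 'I':1, 'a':2, 'm':3
C (first-col start): C('$')=0, C('7')=1, C('I')=2, C('a')=3, C('m')=5
L[0]='7': occ=0, LF[0]=C('7')+0=1+0=1
L[1]='I': occ=0, LF[1]=C('I')+0=2+0=2
L[2]='a': occ=0, LF[2]=C('a')+0=3+0=3
L[3]='m': occ=0, LF[3]=C('m')+0=5+0=5
L[4]='m': occ=1, LF[4]=C('m')+1=5+1=6
L[5]='m': occ=2, LF[5]=C('m')+2=5+2=7
L[6]='$': occ=0, LF[6]=C('$')+0=0+0=0
L[7]='a': occ=1, LF[7]=C('a')+1=3+1=4

Answer: 1 2 3 5 6 7 0 4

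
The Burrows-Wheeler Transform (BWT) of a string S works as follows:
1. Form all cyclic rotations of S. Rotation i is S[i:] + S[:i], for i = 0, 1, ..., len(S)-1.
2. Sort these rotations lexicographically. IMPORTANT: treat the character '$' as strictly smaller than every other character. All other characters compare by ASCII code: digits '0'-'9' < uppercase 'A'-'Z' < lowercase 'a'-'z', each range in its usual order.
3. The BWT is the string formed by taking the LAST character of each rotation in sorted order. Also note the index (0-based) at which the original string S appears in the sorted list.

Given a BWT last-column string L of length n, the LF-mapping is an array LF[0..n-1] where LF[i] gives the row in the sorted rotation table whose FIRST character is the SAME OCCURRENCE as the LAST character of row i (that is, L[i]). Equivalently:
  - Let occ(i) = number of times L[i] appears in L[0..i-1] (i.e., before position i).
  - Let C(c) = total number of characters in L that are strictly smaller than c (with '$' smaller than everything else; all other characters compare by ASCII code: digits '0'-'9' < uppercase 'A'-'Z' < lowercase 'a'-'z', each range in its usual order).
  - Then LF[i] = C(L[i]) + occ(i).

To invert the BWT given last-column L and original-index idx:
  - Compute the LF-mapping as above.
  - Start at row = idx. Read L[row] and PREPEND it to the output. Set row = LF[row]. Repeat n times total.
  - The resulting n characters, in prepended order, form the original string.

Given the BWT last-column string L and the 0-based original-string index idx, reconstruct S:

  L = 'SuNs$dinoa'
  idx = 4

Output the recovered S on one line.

Answer: dinosauNS$

Derivation:
LF mapping: 2 9 1 8 0 4 5 6 7 3
Walk LF starting at row 4, prepending L[row]:
  step 1: row=4, L[4]='$', prepend. Next row=LF[4]=0
  step 2: row=0, L[0]='S', prepend. Next row=LF[0]=2
  step 3: row=2, L[2]='N', prepend. Next row=LF[2]=1
  step 4: row=1, L[1]='u', prepend. Next row=LF[1]=9
  step 5: row=9, L[9]='a', prepend. Next row=LF[9]=3
  step 6: row=3, L[3]='s', prepend. Next row=LF[3]=8
  step 7: row=8, L[8]='o', prepend. Next row=LF[8]=7
  step 8: row=7, L[7]='n', prepend. Next row=LF[7]=6
  step 9: row=6, L[6]='i', prepend. Next row=LF[6]=5
  step 10: row=5, L[5]='d', prepend. Next row=LF[5]=4
Reversed output: dinosauNS$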